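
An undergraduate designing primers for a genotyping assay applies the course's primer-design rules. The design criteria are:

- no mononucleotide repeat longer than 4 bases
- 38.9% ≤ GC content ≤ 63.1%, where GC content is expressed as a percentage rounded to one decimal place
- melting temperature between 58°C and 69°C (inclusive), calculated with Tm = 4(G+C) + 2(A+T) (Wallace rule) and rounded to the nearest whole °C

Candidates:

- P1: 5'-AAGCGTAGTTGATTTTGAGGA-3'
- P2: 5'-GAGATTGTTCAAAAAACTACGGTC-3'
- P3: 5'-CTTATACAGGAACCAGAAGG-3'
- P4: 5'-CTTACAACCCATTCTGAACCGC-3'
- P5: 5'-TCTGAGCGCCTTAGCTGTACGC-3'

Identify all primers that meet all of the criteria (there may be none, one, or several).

P1 (21 nt, A=6 T=7 G=7 C=1): longest run = 4 ✓; GC 8/21 = 38.1%, outside 38.9–63.1% ✗; Tm = 2·13 + 4·8 = 58°C ✓ — fails.
P2 (24 nt, A=9 T=6 G=5 C=4): longest run = 6, exceeds 4 ✗; GC 9/24 = 37.5%, outside 38.9–63.1% ✗; Tm = 2·15 + 4·9 = 66°C ✓ — fails.
P3 (20 nt, A=8 T=3 G=5 C=4): longest run = 2 ✓; GC 9/20 = 45.0% ✓; Tm = 2·11 + 4·9 = 58°C ✓ — passes.
P4 (22 nt, A=6 T=5 G=2 C=9): longest run = 3 ✓; GC 11/22 = 50.0% ✓; Tm = 2·11 + 4·11 = 66°C ✓ — passes.
P5 (22 nt, A=3 T=6 G=6 C=7): longest run = 2 ✓; GC 13/22 = 59.1% ✓; Tm = 2·9 + 4·13 = 70°C, outside 58–69°C ✗ — fails.

P3 and P4.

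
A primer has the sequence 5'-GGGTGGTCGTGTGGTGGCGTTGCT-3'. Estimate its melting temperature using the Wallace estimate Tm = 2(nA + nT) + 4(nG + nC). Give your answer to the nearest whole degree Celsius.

80°C

Base counts: A=0, T=8, G=13, C=3 (length 24).
Tm = 2·(0+8) + 4·(13+3) = 2·8 + 4·16 = 16 + 64 = 80°C.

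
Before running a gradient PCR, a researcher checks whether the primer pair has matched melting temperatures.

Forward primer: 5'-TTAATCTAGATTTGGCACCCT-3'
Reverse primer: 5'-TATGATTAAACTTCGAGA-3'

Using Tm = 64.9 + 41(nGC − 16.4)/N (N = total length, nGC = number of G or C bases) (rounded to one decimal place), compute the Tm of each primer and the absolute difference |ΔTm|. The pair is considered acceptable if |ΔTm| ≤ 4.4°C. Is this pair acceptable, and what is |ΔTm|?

|ΔTm| = 9.6°C; the pair is not acceptable.

Forward: G+C = 8, N = 21 → Tm = 64.9 + 41·(8 − 16.4)/21 = 48.5°C.
Reverse: G+C = 5, N = 18 → Tm = 64.9 + 41·(5 − 16.4)/18 = 38.9°C.
|ΔTm| = |48.5 − 38.9| = 9.6°C, > 4.4°C.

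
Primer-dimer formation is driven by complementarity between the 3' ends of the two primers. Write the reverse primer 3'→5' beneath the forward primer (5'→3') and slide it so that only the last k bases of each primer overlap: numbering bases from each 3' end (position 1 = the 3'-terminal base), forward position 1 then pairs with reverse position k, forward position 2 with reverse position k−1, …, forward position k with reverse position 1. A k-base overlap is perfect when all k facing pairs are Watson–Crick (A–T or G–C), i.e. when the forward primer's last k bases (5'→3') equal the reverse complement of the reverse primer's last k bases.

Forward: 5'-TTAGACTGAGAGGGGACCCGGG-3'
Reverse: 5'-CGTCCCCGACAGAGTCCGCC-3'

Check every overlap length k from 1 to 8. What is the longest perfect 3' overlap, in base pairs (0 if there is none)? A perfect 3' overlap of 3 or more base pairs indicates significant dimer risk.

Longest perfect overlap: 2 complementary base pairs; below the dimer-risk threshold (threshold 3).

Last 8 bases (5'→3') — forward …GACCCGGG, reverse …AGTCCGCC.
Reverse complement of the reverse primer's last 8 bases: GGCGGACT; its first k bases are the reverse complement of the reverse primer's last k bases, so a perfect k-base overlap needs the forward primer's last k bases to equal them.
Comparing (forward last k vs required): k=1: G vs G ✓; k=2: GG vs GG ✓; k=3: GGG vs GGC ✗; k=4: CGGG vs GGCG ✗; k=5: CCGGG vs GGCGG ✗; k=6: CCCGGG vs GGCGGA ✗; k=7: ACCCGGG vs GGCGGAC ✗; k=8: GACCCGGG vs GGCGGACT ✗.
Perfect overlaps at k = 1, 2; the largest is 2.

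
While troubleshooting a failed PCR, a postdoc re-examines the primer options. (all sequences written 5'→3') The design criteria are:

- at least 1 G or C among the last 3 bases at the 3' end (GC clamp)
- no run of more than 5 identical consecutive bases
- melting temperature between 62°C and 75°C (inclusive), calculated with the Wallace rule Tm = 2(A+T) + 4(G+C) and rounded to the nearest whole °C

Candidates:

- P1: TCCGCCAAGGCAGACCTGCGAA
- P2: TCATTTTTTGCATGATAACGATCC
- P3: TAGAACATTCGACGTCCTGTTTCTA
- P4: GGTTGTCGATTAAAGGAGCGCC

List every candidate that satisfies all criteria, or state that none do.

P1 (22 nt, A=6 T=2 G=6 C=8): 3' end GAA has 1 G/C ✓; longest run = 2 ✓; Tm = 2·8 + 4·14 = 72°C ✓ — passes.
P2 (24 nt, A=6 T=10 G=3 C=5): 3' end TCC has 2 G/C ✓; longest run = 6, exceeds 5 ✗; Tm = 2·16 + 4·8 = 64°C ✓ — fails.
P3 (25 nt, A=6 T=9 G=4 C=6): 3' end CTA has 1 G/C ✓; longest run = 3 ✓; Tm = 2·15 + 4·10 = 70°C ✓ — passes.
P4 (22 nt, A=5 T=5 G=8 C=4): 3' end GCC has 3 G/C ✓; longest run = 3 ✓; Tm = 2·10 + 4·12 = 68°C ✓ — passes.

P1, P3 and P4.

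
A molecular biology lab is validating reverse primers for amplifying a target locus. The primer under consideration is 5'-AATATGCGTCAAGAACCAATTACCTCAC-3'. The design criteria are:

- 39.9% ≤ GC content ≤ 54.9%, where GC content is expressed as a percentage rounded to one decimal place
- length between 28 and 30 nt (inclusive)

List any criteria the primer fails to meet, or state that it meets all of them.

Fails: GC content.

Base counts: A=11, T=6, G=3, C=8 (length 28).
GC content: GC 11/28 = 39.3%, outside 39.9–54.9% ✗
length: length 28 ✓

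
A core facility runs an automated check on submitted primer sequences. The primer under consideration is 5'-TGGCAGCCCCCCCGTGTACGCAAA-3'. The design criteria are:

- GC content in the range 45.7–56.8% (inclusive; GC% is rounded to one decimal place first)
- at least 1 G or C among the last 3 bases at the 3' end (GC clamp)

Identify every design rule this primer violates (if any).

Base counts: A=5, T=3, G=6, C=10 (length 24).
GC content: GC 16/24 = 66.7%, outside 45.7–56.8% ✗
GC clamp: 3' end AAA has 0 G/C, need ≥1 ✗

Fails: GC content, GC clamp.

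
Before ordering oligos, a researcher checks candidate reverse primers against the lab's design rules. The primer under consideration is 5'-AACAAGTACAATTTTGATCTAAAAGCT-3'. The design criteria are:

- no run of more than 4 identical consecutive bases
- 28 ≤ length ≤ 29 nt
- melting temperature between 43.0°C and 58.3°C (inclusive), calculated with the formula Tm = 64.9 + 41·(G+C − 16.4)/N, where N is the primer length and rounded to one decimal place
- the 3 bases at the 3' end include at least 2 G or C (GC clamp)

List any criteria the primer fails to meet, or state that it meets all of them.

Fails: length.

Base counts: A=12, T=8, G=3, C=4 (length 27).
homopolymer run: longest run = 4 ✓
length: length 27, outside 28–29 ✗
Tm: Tm = 64.9 + 41·(7 − 16.4)/27 = 50.6°C ✓
GC clamp: 3' end GCT has 2 G/C ✓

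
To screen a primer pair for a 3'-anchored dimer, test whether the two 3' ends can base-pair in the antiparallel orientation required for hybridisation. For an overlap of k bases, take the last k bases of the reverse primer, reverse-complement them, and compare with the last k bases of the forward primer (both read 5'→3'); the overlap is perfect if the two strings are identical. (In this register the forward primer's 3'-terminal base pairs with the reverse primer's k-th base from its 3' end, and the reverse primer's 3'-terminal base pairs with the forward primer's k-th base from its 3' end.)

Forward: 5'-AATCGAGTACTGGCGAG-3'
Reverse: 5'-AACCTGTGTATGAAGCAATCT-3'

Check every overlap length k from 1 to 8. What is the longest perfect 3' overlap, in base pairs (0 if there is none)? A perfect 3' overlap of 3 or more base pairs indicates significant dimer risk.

Last 8 bases (5'→3') — forward …CTGGCGAG, reverse …AGCAATCT.
Reverse complement of the reverse primer's last 8 bases: AGATTGCT; its first k bases are the reverse complement of the reverse primer's last k bases, so a perfect k-base overlap needs the forward primer's last k bases to equal them.
Comparing (forward last k vs required): k=1: G vs A ✗; k=2: AG vs AG ✓; k=3: GAG vs AGA ✗; k=4: CGAG vs AGAT ✗; k=5: GCGAG vs AGATT ✗; k=6: GGCGAG vs AGATTG ✗; k=7: TGGCGAG vs AGATTGC ✗; k=8: CTGGCGAG vs AGATTGCT ✗.
Only k = 2 is perfect, so the longest perfect 3' overlap is 2.

Longest perfect overlap: 2 complementary base pairs; below the dimer-risk threshold (threshold 3).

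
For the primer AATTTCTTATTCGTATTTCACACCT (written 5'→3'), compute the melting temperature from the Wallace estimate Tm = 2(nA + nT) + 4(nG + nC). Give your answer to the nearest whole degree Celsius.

64°C

Base counts: A=6, T=12, G=1, C=6 (length 25).
Tm = 2·(6+12) + 4·(1+6) = 2·18 + 4·7 = 36 + 28 = 64°C.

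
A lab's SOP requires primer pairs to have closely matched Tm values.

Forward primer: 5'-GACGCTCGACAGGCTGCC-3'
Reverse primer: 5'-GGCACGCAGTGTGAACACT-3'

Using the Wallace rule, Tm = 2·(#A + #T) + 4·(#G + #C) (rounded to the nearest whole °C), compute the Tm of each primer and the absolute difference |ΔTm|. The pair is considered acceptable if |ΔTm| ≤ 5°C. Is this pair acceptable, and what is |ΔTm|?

Forward: A=3 T=2 G=6 C=7 → Tm = 2·5 + 4·13 = 62°C.
Reverse: A=5 T=3 G=6 C=5 → Tm = 2·8 + 4·11 = 60°C.
|ΔTm| = |62 − 60| = 2°C, ≤ 5°C.

|ΔTm| = 2°C; the pair is acceptable.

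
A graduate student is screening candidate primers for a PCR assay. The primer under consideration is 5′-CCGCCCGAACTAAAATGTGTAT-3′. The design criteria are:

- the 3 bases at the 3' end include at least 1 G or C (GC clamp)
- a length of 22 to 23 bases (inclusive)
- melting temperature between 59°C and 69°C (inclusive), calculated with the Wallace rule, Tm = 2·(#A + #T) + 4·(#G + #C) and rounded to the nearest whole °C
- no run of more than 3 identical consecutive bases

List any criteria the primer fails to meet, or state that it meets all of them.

Base counts: A=7, T=5, G=4, C=6 (length 22).
GC clamp: 3' end TAT has 0 G/C, need ≥1 ✗
length: length 22 ✓
Tm: Tm = 2·12 + 4·10 = 64°C ✓
homopolymer run: longest run = 4, exceeds 3 ✗

Fails: GC clamp, homopolymer run.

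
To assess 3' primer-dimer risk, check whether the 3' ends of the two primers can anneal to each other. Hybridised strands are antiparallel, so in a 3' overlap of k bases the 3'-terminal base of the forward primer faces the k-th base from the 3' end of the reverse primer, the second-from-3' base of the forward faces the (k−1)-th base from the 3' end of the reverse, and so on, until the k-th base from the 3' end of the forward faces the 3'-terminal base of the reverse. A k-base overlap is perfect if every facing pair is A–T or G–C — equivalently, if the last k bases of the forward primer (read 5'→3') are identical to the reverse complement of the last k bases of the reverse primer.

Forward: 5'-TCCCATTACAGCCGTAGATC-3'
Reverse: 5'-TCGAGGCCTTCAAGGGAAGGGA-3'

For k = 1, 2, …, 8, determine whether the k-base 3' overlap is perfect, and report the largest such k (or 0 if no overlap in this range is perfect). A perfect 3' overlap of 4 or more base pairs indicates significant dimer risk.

Longest perfect overlap: 2 complementary base pairs; below the dimer-risk threshold (threshold 4).

Last 8 bases (5'→3') — forward …CGTAGATC, reverse …GGAAGGGA.
Reverse complement of the reverse primer's last 8 bases: TCCCTTCC; its first k bases are the reverse complement of the reverse primer's last k bases, so a perfect k-base overlap needs the forward primer's last k bases to equal them.
Comparing (forward last k vs required): k=1: C vs T ✗; k=2: TC vs TC ✓; k=3: ATC vs TCC ✗; k=4: GATC vs TCCC ✗; k=5: AGATC vs TCCCT ✗; k=6: TAGATC vs TCCCTT ✗; k=7: GTAGATC vs TCCCTTC ✗; k=8: CGTAGATC vs TCCCTTCC ✗.
Only k = 2 is perfect, so the longest perfect 3' overlap is 2.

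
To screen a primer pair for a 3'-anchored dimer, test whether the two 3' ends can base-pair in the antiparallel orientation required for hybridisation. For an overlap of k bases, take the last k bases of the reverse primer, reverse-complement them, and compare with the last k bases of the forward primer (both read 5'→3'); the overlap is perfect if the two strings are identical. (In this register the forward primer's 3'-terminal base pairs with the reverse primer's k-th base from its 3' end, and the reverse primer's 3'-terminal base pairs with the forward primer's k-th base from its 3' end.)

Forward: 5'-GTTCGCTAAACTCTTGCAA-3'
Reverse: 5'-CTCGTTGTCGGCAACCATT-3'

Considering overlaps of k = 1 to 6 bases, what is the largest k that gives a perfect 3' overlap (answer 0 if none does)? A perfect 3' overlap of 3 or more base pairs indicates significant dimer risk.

Last 6 bases (5'→3') — forward …TTGCAA, reverse …ACCATT.
Reverse complement of the reverse primer's last 6 bases: AATGGT; its first k bases are the reverse complement of the reverse primer's last k bases, so a perfect k-base overlap needs the forward primer's last k bases to equal them.
Comparing (forward last k vs required): k=1: A vs A ✓; k=2: AA vs AA ✓; k=3: CAA vs AAT ✗; k=4: GCAA vs AATG ✗; k=5: TGCAA vs AATGG ✗; k=6: TTGCAA vs AATGGT ✗.
Perfect overlaps at k = 1, 2; the largest is 2.

Longest perfect overlap: 2 complementary base pairs; below the dimer-risk threshold (threshold 3).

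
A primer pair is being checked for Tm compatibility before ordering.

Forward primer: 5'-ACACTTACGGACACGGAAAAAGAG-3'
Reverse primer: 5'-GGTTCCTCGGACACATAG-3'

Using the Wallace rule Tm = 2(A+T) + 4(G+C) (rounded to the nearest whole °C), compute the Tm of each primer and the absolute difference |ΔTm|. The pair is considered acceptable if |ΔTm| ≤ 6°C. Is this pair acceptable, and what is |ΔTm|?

|ΔTm| = 14°C; the pair is not acceptable.

Forward: A=11 T=2 G=6 C=5 → Tm = 2·13 + 4·11 = 70°C.
Reverse: A=4 T=4 G=5 C=5 → Tm = 2·8 + 4·10 = 56°C.
|ΔTm| = |70 − 56| = 14°C, > 6°C.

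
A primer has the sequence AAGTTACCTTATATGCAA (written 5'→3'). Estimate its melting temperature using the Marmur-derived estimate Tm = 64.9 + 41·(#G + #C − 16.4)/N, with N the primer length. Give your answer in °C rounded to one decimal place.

Base counts: A=7, T=6, G=2, C=3; G+C = 5, N = 18.
Tm = 64.9 + 41·(5 − 16.4)/18 = 64.9 + -467.40/18 = 38.9°C.

38.9°C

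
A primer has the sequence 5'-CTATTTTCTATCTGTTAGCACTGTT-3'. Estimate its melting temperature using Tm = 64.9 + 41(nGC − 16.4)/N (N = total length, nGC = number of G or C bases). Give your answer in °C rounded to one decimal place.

Base counts: A=4, T=13, G=3, C=5; G+C = 8, N = 25.
Tm = 64.9 + 41·(8 − 16.4)/25 = 64.9 + -344.40/25 = 51.1°C.

51.1°C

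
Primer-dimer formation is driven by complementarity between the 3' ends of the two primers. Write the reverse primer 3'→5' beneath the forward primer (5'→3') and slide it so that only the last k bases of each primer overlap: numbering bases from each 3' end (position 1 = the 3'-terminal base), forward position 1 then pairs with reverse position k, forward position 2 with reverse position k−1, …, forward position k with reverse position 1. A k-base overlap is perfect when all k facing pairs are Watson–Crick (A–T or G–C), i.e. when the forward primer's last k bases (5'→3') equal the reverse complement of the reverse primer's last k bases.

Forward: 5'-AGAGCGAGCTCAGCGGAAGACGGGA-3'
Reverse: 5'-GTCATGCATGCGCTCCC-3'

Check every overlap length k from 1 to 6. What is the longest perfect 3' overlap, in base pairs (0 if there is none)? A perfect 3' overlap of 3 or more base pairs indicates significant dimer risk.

Longest perfect overlap: 4 complementary base pairs; significant dimer risk (threshold 3).

Last 6 bases (5'→3') — forward …ACGGGA, reverse …GCTCCC.
Reverse complement of the reverse primer's last 6 bases: GGGAGC; its first k bases are the reverse complement of the reverse primer's last k bases, so a perfect k-base overlap needs the forward primer's last k bases to equal them.
Comparing (forward last k vs required): k=1: A vs G ✗; k=2: GA vs GG ✗; k=3: GGA vs GGG ✗; k=4: GGGA vs GGGA ✓; k=5: CGGGA vs GGGAG ✗; k=6: ACGGGA vs GGGAGC ✗.
Only k = 4 is perfect, so the longest perfect 3' overlap is 4.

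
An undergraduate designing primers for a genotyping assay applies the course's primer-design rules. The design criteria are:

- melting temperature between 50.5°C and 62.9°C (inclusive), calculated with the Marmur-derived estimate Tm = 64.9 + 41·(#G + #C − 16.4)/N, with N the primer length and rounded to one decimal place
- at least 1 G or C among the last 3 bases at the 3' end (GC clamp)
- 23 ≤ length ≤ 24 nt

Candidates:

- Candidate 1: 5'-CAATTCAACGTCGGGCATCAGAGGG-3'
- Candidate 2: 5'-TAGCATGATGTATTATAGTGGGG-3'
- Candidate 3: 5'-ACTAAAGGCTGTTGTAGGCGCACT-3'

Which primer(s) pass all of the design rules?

Candidate 2 and Candidate 3.

Candidate 1 (25 nt, A=7 T=4 G=8 C=6): Tm = 64.9 + 41·(14 − 16.4)/25 = 61.0°C ✓; 3' end GGG has 3 G/C ✓; length 25, outside 23–24 ✗ — fails.
Candidate 2 (23 nt, A=6 T=8 G=8 C=1): Tm = 64.9 + 41·(9 − 16.4)/23 = 51.7°C ✓; 3' end GGG has 3 G/C ✓; length 23 ✓ — passes.
Candidate 3 (24 nt, A=6 T=6 G=7 C=5): Tm = 64.9 + 41·(12 − 16.4)/24 = 57.4°C ✓; 3' end ACT has 1 G/C ✓; length 24 ✓ — passes.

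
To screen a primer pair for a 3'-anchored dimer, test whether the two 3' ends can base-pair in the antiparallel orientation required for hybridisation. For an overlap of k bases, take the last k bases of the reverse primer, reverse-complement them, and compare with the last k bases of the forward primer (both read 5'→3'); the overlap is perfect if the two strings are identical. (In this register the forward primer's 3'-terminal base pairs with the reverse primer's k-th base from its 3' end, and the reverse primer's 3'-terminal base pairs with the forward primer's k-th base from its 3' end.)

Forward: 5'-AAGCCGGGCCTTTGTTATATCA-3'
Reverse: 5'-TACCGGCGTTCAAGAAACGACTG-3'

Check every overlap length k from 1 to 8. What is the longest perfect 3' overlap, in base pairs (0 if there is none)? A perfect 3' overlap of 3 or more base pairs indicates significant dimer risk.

Last 8 bases (5'→3') — forward …TTATATCA, reverse …AACGACTG.
Reverse complement of the reverse primer's last 8 bases: CAGTCGTT; its first k bases are the reverse complement of the reverse primer's last k bases, so a perfect k-base overlap needs the forward primer's last k bases to equal them.
Comparing (forward last k vs required): k=1: A vs C ✗; k=2: CA vs CA ✓; k=3: TCA vs CAG ✗; k=4: ATCA vs CAGT ✗; k=5: TATCA vs CAGTC ✗; k=6: ATATCA vs CAGTCG ✗; k=7: TATATCA vs CAGTCGT ✗; k=8: TTATATCA vs CAGTCGTT ✗.
Only k = 2 is perfect, so the longest perfect 3' overlap is 2.

Longest perfect overlap: 2 complementary base pairs; below the dimer-risk threshold (threshold 3).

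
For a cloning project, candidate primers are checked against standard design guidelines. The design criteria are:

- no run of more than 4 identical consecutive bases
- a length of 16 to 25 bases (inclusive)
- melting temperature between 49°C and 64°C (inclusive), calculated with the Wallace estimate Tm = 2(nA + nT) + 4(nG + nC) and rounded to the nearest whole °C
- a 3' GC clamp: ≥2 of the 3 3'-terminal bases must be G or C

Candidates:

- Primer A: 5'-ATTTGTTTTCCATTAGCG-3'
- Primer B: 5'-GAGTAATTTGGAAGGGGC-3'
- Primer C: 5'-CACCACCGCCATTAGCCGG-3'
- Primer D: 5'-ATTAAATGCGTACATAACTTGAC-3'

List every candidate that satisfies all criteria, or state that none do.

Primer B, Primer C and Primer D.

Primer A (18 nt, A=3 T=9 G=3 C=3): longest run = 4 ✓; length 18 ✓; Tm = 2·12 + 4·6 = 48°C, outside 49–64°C ✗; 3' end GCG has 3 G/C ✓ — fails.
Primer B (18 nt, A=5 T=4 G=8 C=1): longest run = 4 ✓; length 18 ✓; Tm = 2·9 + 4·9 = 54°C ✓; 3' end GGC has 3 G/C ✓ — passes.
Primer C (19 nt, A=4 T=2 G=4 C=9): longest run = 2 ✓; length 19 ✓; Tm = 2·6 + 4·13 = 64°C ✓; 3' end CGG has 3 G/C ✓ — passes.
Primer D (23 nt, A=9 T=7 G=3 C=4): longest run = 3 ✓; length 23 ✓; Tm = 2·16 + 4·7 = 60°C ✓; 3' end GAC has 2 G/C ✓ — passes.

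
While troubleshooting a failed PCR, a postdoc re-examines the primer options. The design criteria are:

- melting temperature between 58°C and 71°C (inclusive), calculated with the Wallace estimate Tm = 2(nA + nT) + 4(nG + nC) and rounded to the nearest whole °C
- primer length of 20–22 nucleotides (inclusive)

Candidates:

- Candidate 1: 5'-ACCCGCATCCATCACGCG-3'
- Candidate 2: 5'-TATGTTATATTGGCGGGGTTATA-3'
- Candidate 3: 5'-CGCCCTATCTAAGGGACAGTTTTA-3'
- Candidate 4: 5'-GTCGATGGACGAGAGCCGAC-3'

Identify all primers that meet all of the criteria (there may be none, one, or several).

Candidate 4 only.

Candidate 1 (18 nt, A=4 T=2 G=3 C=9): Tm = 2·6 + 4·12 = 60°C ✓; length 18, outside 20–22 ✗ — fails.
Candidate 2 (23 nt, A=5 T=10 G=7 C=1): Tm = 2·15 + 4·8 = 62°C ✓; length 23, outside 20–22 ✗ — fails.
Candidate 3 (24 nt, A=6 T=7 G=5 C=6): Tm = 2·13 + 4·11 = 70°C ✓; length 24, outside 20–22 ✗ — fails.
Candidate 4 (20 nt, A=5 T=2 G=8 C=5): Tm = 2·7 + 4·13 = 66°C ✓; length 20 ✓ — passes.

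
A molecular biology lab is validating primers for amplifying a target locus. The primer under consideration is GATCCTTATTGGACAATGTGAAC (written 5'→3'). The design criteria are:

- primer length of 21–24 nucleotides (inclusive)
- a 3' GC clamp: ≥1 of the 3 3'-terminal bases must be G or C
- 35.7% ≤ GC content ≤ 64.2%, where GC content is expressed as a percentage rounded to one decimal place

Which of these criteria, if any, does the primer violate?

Base counts: A=7, T=7, G=5, C=4 (length 23).
length: length 23 ✓
GC clamp: 3' end AAC has 1 G/C ✓
GC content: GC 9/23 = 39.1% ✓

Meets all criteria.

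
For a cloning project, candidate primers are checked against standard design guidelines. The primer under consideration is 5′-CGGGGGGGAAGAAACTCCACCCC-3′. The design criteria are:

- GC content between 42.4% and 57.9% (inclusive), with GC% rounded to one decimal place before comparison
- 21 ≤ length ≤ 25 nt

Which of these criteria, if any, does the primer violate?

Fails: GC content.

Base counts: A=6, T=1, G=8, C=8 (length 23).
GC content: GC 16/23 = 69.6%, outside 42.4–57.9% ✗
length: length 23 ✓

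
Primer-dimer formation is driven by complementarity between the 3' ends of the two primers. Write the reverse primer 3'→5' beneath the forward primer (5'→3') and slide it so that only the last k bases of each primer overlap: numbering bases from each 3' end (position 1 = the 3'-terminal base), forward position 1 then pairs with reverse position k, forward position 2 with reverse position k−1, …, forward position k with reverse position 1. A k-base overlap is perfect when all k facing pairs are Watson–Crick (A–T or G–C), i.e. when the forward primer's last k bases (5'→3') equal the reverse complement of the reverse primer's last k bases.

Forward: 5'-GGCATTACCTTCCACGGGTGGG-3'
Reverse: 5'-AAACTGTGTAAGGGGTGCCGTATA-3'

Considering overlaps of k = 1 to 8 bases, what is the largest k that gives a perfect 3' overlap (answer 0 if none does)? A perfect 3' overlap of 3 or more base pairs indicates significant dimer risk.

Longest perfect overlap: 0 complementary base pairs; below the dimer-risk threshold (threshold 3).

Last 8 bases (5'→3') — forward …CGGGTGGG, reverse …GCCGTATA.
Reverse complement of the reverse primer's last 8 bases: TATACGGC; its first k bases are the reverse complement of the reverse primer's last k bases, so a perfect k-base overlap needs the forward primer's last k bases to equal them.
Comparing (forward last k vs required): k=1: G vs T ✗; k=2: GG vs TA ✗; k=3: GGG vs TAT ✗; k=4: TGGG vs TATA ✗; k=5: GTGGG vs TATAC ✗; k=6: GGTGGG vs TATACG ✗; k=7: GGGTGGG vs TATACGG ✗; k=8: CGGGTGGG vs TATACGGC ✗.
No overlap length from 1 to 8 is perfect, so the longest perfect 3' overlap is 0.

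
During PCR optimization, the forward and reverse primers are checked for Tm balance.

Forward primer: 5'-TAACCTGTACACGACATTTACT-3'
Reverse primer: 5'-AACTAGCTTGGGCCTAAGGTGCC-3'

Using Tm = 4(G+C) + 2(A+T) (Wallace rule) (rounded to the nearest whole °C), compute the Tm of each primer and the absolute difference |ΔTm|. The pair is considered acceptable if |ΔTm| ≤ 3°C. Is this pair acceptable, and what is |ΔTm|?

Forward: A=7 T=7 G=2 C=6 → Tm = 2·14 + 4·8 = 60°C.
Reverse: A=5 T=5 G=7 C=6 → Tm = 2·10 + 4·13 = 72°C.
|ΔTm| = |60 − 72| = 12°C, > 3°C.

|ΔTm| = 12°C; the pair is not acceptable.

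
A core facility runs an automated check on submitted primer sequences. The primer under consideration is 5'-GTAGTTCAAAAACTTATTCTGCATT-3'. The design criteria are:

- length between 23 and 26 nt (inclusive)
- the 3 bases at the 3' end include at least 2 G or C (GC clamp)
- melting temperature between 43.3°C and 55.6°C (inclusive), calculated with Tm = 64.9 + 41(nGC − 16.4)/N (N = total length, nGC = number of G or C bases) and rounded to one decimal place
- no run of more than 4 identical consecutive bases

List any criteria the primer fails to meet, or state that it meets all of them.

Fails: GC clamp, homopolymer run.

Base counts: A=8, T=10, G=3, C=4 (length 25).
length: length 25 ✓
GC clamp: 3' end ATT has 0 G/C, need ≥2 ✗
Tm: Tm = 64.9 + 41·(7 − 16.4)/25 = 49.5°C ✓
homopolymer run: longest run = 5, exceeds 4 ✗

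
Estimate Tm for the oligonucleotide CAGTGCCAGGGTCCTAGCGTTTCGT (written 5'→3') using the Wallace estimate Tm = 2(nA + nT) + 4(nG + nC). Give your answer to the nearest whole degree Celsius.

Base counts: A=3, T=7, G=8, C=7 (length 25).
Tm = 2·(3+7) + 4·(8+7) = 2·10 + 4·15 = 20 + 60 = 80°C.

80°C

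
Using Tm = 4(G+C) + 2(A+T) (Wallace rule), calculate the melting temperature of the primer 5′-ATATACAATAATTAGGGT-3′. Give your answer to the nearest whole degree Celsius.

Base counts: A=8, T=6, G=3, C=1 (length 18).
Tm = 2·(8+6) + 4·(3+1) = 2·14 + 4·4 = 28 + 16 = 44°C.

44°C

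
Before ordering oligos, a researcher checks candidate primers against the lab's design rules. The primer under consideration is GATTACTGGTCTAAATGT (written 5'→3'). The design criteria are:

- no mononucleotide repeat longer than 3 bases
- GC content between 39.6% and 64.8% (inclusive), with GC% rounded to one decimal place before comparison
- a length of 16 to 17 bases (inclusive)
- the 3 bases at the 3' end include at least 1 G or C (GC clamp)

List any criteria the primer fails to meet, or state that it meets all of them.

Fails: GC content, length.

Base counts: A=5, T=7, G=4, C=2 (length 18).
homopolymer run: longest run = 3 ✓
GC content: GC 6/18 = 33.3%, outside 39.6–64.8% ✗
length: length 18, outside 16–17 ✗
GC clamp: 3' end TGT has 1 G/C ✓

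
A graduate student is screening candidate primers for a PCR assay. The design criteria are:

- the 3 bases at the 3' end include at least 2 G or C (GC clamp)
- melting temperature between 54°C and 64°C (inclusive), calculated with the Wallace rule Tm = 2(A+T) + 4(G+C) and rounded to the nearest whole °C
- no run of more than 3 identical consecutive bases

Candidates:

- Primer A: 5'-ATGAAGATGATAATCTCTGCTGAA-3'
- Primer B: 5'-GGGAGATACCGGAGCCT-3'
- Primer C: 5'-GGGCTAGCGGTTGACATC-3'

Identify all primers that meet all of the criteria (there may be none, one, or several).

Primer B only.

Primer A (24 nt, A=9 T=7 G=5 C=3): 3' end GAA has 1 G/C, need ≥2 ✗; Tm = 2·16 + 4·8 = 64°C ✓; longest run = 2 ✓ — fails.
Primer B (17 nt, A=4 T=2 G=7 C=4): 3' end CCT has 2 G/C ✓; Tm = 2·6 + 4·11 = 56°C ✓; longest run = 3 ✓ — passes.
Primer C (18 nt, A=3 T=4 G=7 C=4): 3' end ATC has 1 G/C, need ≥2 ✗; Tm = 2·7 + 4·11 = 58°C ✓; longest run = 3 ✓ — fails.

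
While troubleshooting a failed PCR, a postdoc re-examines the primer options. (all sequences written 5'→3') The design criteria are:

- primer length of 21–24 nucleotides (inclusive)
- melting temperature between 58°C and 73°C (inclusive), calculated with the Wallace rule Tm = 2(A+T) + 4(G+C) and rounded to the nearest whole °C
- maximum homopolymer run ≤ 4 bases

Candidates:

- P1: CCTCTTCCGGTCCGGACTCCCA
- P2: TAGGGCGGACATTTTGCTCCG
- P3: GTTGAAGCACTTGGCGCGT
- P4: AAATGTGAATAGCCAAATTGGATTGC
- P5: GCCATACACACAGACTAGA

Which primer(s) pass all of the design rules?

P1 (22 nt, A=2 T=5 G=4 C=11): length 22 ✓; Tm = 2·7 + 4·15 = 74°C, outside 58–73°C ✗; longest run = 3 ✓ — fails.
P2 (21 nt, A=3 T=6 G=7 C=5): length 21 ✓; Tm = 2·9 + 4·12 = 66°C ✓; longest run = 4 ✓ — passes.
P3 (19 nt, A=3 T=5 G=7 C=4): length 19, outside 21–24 ✗; Tm = 2·8 + 4·11 = 60°C ✓; longest run = 2 ✓ — fails.
P4 (26 nt, A=10 T=7 G=6 C=3): length 26, outside 21–24 ✗; Tm = 2·17 + 4·9 = 70°C ✓; longest run = 3 ✓ — fails.
P5 (19 nt, A=8 T=2 G=3 C=6): length 19, outside 21–24 ✗; Tm = 2·10 + 4·9 = 56°C, outside 58–73°C ✗; longest run = 2 ✓ — fails.

P2 only.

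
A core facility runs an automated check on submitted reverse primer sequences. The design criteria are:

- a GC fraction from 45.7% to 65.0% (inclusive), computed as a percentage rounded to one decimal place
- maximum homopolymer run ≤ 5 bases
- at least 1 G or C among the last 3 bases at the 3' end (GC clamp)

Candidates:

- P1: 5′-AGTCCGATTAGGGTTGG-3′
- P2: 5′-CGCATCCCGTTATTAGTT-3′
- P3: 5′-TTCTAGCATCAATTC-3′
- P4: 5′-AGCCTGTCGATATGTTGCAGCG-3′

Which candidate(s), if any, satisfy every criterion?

P1 and P4.

P1 (17 nt, A=3 T=5 G=7 C=2): GC 9/17 = 52.9% ✓; longest run = 3 ✓; 3' end TGG has 2 G/C ✓ — passes.
P2 (18 nt, A=3 T=7 G=3 C=5): GC 8/18 = 44.4%, outside 45.7–65.0% ✗; longest run = 3 ✓; 3' end GTT has 1 G/C ✓ — fails.
P3 (15 nt, A=4 T=6 G=1 C=4): GC 5/15 = 33.3%, outside 45.7–65.0% ✗; longest run = 2 ✓; 3' end TTC has 1 G/C ✓ — fails.
P4 (22 nt, A=4 T=6 G=7 C=5): GC 12/22 = 54.5% ✓; longest run = 2 ✓; 3' end GCG has 3 G/C ✓ — passes.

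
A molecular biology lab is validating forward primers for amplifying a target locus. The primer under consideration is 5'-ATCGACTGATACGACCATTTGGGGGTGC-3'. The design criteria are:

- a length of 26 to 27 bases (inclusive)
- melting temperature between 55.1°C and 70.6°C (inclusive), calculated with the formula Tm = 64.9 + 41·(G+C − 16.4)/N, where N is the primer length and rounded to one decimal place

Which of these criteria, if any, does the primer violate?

Fails: length.

Base counts: A=6, T=7, G=9, C=6 (length 28).
length: length 28, outside 26–27 ✗
Tm: Tm = 64.9 + 41·(15 − 16.4)/28 = 62.9°C ✓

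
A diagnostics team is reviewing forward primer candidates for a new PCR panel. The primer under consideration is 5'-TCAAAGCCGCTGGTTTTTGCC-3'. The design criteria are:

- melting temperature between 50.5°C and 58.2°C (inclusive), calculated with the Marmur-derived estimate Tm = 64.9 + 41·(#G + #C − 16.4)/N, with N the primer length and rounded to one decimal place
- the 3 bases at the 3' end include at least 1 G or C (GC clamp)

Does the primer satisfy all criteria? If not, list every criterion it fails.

Meets all criteria.

Base counts: A=3, T=7, G=5, C=6 (length 21).
Tm: Tm = 64.9 + 41·(11 − 16.4)/21 = 54.4°C ✓
GC clamp: 3' end GCC has 3 G/C ✓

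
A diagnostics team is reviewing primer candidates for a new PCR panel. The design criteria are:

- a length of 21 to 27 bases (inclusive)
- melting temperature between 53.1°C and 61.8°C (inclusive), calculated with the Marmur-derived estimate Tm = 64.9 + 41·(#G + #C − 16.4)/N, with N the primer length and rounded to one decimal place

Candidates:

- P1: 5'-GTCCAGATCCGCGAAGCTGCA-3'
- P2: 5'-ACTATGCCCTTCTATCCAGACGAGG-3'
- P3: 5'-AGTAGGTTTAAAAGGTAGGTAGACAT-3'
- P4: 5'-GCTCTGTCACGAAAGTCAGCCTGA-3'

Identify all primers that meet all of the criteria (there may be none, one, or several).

P1 (21 nt, A=5 T=3 G=6 C=7): length 21 ✓; Tm = 64.9 + 41·(13 − 16.4)/21 = 58.3°C ✓ — passes.
P2 (25 nt, A=6 T=6 G=5 C=8): length 25 ✓; Tm = 64.9 + 41·(13 − 16.4)/25 = 59.3°C ✓ — passes.
P3 (26 nt, A=10 T=7 G=8 C=1): length 26 ✓; Tm = 64.9 + 41·(9 − 16.4)/26 = 53.2°C ✓ — passes.
P4 (24 nt, A=6 T=5 G=6 C=7): length 24 ✓; Tm = 64.9 + 41·(13 − 16.4)/24 = 59.1°C ✓ — passes.

P1, P2, P3 and P4.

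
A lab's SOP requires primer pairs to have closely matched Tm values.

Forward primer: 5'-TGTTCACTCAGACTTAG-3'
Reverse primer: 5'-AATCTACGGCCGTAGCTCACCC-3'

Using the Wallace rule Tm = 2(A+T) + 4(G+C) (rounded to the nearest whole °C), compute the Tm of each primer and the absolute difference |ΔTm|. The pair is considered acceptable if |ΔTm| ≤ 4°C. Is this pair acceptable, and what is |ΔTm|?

Forward: A=4 T=6 G=3 C=4 → Tm = 2·10 + 4·7 = 48°C.
Reverse: A=5 T=4 G=4 C=9 → Tm = 2·9 + 4·13 = 70°C.
|ΔTm| = |48 − 70| = 22°C, > 4°C.

|ΔTm| = 22°C; the pair is not acceptable.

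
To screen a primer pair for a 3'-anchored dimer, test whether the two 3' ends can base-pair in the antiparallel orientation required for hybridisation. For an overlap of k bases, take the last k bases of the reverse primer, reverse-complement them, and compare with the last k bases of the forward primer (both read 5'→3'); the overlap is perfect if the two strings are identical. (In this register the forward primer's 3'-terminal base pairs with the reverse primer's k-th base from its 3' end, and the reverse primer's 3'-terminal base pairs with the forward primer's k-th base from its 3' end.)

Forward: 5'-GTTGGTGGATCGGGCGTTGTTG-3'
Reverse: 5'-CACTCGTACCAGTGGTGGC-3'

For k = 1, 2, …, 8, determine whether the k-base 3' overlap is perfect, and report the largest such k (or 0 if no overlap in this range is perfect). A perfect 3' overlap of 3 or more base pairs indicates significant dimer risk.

Last 8 bases (5'→3') — forward …CGTTGTTG, reverse …GTGGTGGC.
Reverse complement of the reverse primer's last 8 bases: GCCACCAC; its first k bases are the reverse complement of the reverse primer's last k bases, so a perfect k-base overlap needs the forward primer's last k bases to equal them.
Comparing (forward last k vs required): k=1: G vs G ✓; k=2: TG vs GC ✗; k=3: TTG vs GCC ✗; k=4: GTTG vs GCCA ✗; k=5: TGTTG vs GCCAC ✗; k=6: TTGTTG vs GCCACC ✗; k=7: GTTGTTG vs GCCACCA ✗; k=8: CGTTGTTG vs GCCACCAC ✗.
Only k = 1 is perfect, so the longest perfect 3' overlap is 1.

Longest perfect overlap: 1 complementary base pair; below the dimer-risk threshold (threshold 3).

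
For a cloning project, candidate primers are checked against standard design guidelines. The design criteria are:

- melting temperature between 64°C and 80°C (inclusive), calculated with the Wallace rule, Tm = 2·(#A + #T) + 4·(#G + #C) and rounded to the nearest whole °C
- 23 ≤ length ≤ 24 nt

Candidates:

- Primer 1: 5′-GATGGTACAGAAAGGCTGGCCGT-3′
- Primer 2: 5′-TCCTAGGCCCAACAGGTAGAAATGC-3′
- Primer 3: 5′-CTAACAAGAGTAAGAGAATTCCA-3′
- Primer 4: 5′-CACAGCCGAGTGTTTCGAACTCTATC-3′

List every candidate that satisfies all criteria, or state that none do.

Primer 1 only.

Primer 1 (23 nt, A=6 T=4 G=9 C=4): Tm = 2·10 + 4·13 = 72°C ✓; length 23 ✓ — passes.
Primer 2 (25 nt, A=8 T=4 G=6 C=7): Tm = 2·12 + 4·13 = 76°C ✓; length 25, outside 23–24 ✗ — fails.
Primer 3 (23 nt, A=11 T=4 G=4 C=4): Tm = 2·15 + 4·8 = 62°C, outside 64–80°C ✗; length 23 ✓ — fails.
Primer 4 (26 nt, A=6 T=7 G=5 C=8): Tm = 2·13 + 4·13 = 78°C ✓; length 26, outside 23–24 ✗ — fails.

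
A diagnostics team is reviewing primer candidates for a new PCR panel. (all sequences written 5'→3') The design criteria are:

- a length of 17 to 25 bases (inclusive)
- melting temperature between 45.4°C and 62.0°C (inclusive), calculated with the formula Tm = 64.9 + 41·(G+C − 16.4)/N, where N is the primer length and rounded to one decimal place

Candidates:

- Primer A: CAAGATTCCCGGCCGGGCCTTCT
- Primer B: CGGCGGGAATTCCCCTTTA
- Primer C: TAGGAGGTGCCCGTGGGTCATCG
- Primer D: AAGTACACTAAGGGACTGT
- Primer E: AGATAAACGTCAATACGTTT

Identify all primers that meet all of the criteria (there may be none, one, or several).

Primer B and Primer D.

Primer A (23 nt, A=3 T=5 G=6 C=9): length 23 ✓; Tm = 64.9 + 41·(15 − 16.4)/23 = 62.4°C, outside 45.4–62.0°C ✗ — fails.
Primer B (19 nt, A=3 T=5 G=5 C=6): length 19 ✓; Tm = 64.9 + 41·(11 − 16.4)/19 = 53.2°C ✓ — passes.
Primer C (23 nt, A=3 T=5 G=10 C=5): length 23 ✓; Tm = 64.9 + 41·(15 − 16.4)/23 = 62.4°C, outside 45.4–62.0°C ✗ — fails.
Primer D (19 nt, A=7 T=4 G=5 C=3): length 19 ✓; Tm = 64.9 + 41·(8 − 16.4)/19 = 46.8°C ✓ — passes.
Primer E (20 nt, A=8 T=6 G=3 C=3): length 20 ✓; Tm = 64.9 + 41·(6 − 16.4)/20 = 43.6°C, outside 45.4–62.0°C ✗ — fails.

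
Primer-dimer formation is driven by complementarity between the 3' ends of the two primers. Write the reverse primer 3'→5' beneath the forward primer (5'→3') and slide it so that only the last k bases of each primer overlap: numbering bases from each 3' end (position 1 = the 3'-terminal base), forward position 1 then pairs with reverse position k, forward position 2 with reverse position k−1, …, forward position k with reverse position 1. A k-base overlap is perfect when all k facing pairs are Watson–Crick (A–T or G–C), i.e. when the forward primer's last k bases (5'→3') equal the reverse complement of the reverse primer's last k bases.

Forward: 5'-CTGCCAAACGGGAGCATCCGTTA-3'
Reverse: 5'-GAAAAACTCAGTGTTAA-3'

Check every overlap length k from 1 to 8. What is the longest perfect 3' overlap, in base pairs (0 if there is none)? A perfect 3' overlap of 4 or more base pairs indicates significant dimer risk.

Longest perfect overlap: 3 complementary base pairs; below the dimer-risk threshold (threshold 4).

Last 8 bases (5'→3') — forward …ATCCGTTA, reverse …AGTGTTAA.
Reverse complement of the reverse primer's last 8 bases: TTAACACT; its first k bases are the reverse complement of the reverse primer's last k bases, so a perfect k-base overlap needs the forward primer's last k bases to equal them.
Comparing (forward last k vs required): k=1: A vs T ✗; k=2: TA vs TT ✗; k=3: TTA vs TTA ✓; k=4: GTTA vs TTAA ✗; k=5: CGTTA vs TTAAC ✗; k=6: CCGTTA vs TTAACA ✗; k=7: TCCGTTA vs TTAACAC ✗; k=8: ATCCGTTA vs TTAACACT ✗.
Only k = 3 is perfect, so the longest perfect 3' overlap is 3.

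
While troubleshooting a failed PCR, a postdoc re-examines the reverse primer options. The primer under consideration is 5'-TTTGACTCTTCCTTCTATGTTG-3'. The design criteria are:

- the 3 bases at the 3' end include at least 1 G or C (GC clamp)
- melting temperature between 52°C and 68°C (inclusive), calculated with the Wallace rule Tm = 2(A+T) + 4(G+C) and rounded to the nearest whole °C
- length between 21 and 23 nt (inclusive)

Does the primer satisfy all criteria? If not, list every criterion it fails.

Meets all criteria.

Base counts: A=2, T=12, G=3, C=5 (length 22).
GC clamp: 3' end TTG has 1 G/C ✓
Tm: Tm = 2·14 + 4·8 = 60°C ✓
length: length 22 ✓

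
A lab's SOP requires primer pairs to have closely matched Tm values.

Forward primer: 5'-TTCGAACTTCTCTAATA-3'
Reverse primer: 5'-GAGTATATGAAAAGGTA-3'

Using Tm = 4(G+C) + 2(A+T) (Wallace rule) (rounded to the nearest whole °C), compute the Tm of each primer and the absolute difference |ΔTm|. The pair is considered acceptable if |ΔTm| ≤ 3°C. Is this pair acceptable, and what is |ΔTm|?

Forward: A=5 T=7 G=1 C=4 → Tm = 2·12 + 4·5 = 44°C.
Reverse: A=8 T=4 G=5 C=0 → Tm = 2·12 + 4·5 = 44°C.
|ΔTm| = |44 − 44| = 0°C, ≤ 3°C.

|ΔTm| = 0°C; the pair is acceptable.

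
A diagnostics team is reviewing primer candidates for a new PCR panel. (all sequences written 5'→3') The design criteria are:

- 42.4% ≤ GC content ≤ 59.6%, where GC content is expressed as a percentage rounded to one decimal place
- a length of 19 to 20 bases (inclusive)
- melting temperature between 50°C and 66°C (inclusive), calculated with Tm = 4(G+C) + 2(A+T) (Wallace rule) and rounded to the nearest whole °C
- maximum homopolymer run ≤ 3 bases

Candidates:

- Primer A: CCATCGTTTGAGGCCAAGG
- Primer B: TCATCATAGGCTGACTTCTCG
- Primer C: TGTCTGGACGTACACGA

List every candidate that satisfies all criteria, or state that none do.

Primer A only.

Primer A (19 nt, A=4 T=4 G=6 C=5): GC 11/19 = 57.9% ✓; length 19 ✓; Tm = 2·8 + 4·11 = 60°C ✓; longest run = 3 ✓ — passes.
Primer B (21 nt, A=4 T=7 G=4 C=6): GC 10/21 = 47.6% ✓; length 21, outside 19–20 ✗; Tm = 2·11 + 4·10 = 62°C ✓; longest run = 2 ✓ — fails.
Primer C (17 nt, A=4 T=4 G=5 C=4): GC 9/17 = 52.9% ✓; length 17, outside 19–20 ✗; Tm = 2·8 + 4·9 = 52°C ✓; longest run = 2 ✓ — fails.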